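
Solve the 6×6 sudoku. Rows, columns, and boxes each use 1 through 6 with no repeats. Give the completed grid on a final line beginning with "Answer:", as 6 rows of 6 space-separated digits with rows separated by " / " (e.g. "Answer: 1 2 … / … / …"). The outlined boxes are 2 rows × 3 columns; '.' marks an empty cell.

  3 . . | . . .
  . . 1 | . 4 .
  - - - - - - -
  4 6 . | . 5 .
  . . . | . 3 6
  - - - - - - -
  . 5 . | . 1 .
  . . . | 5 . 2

Step 1. [r1c5∈{2,6}] col 5 places 2 nowhere but r1c5 ⇒ r1c5=2.
Step 2. [r6c2∈{1,3,4}] r6c2 is the only open cell in col 2 admitting 3, so r6c2=3.
Step 3. [r3c6∈{1}] r3c6 has the single candidate 1, so r3c6=1.
Step 4. [r6c5∈{6}] r6c5 is down to just 6. So r6c5=6.
Step 5. [r5c6∈{3,4}] across col 6, 4 lands solely at r5c6 ⇒ r5c6=4.
Step 6. [r3c4∈{2}] nothing but 2 survives at r3c4 ⇒ r3c4=2.
Step 7. [r2c2∈{2}] nothing but 2 survives at r2c2, so r2c2=2.
Step 8. [r2c6∈{3,5}] col 6 places 3 nowhere but r2c6 ⇒ r2c6=3.
Step 9. [r2c1∈{5,6}] r2c1 is the only open cell in row 2 admitting 5 ⇒ r2c1=5.
Step 10. [r1c3∈{4,6}] in box 1, 6 fits only at r1c3 ⇒ r1c3=6.
Step 11. [r5c3∈{2}] only 2 remains possible at r5c3. So r5c3=2.
Step 12. [r4c1∈{1,2}] 2 has one home in row 4: r4c1, so r4c1=2.
Step 13. [r6c1∈{1}] r6c1 is down to just 1. So r6c1=1.
Step 14. [r5c4∈{3}] nothing but 3 survives at r5c4, so r5c4=3.
Step 15. [r4c3∈{5}] only 5 remains possible at r4c3, so r4c3=5.
Step 16. [r1c4∈{1}] only 1 remains possible at r1c4. So r1c4=1.
Step 17. [r4c4∈{4}] r4c4's peers cover all but 4, so r4c4=4.
Step 18. [r1c6∈{5}] r1c6's peers cover all but 5, so r1c6=5.
Step 19. [r2c4∈{6}] only 6 remains possible at r2c4, so r2c4=6.
Step 20. [r3c3∈{3}] nothing but 3 survives at r3c3, so r3c3=3.
Step 21. [r6c3∈{4}] only 4 remains possible at r6c3. So r6c3=4.
Step 22. [r4c2∈{1}] r4c2's peers cover all but 1 ⇒ r4c2=1.
Step 23. [r1c2∈{4}] r1c2 is down to just 4, so r1c2=4.
Step 24. [r5c1∈{6}] r5c1's peers cover all but 6. So r5c1=6.

Answer: 3 4 6 1 2 5 / 5 2 1 6 4 3 / 4 6 3 2 5 1 / 2 1 5 4 3 6 / 6 5 2 3 1 4 / 1 3 4 5 6 2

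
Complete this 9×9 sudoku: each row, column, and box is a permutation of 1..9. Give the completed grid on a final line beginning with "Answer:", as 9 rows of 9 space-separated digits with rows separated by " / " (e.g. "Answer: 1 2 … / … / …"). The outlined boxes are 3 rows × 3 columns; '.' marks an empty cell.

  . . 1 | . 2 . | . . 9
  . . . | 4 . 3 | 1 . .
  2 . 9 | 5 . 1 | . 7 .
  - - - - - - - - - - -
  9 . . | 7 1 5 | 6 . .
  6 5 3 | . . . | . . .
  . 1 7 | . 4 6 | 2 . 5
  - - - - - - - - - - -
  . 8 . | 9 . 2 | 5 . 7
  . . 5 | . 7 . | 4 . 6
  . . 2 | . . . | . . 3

Step 1. [r8c6∈{8}] nothing but 8 survives at r8c6. So r8c6=8.
Step 2. [r6c8∈{3,8,9}] in row 6, 9 fits only at r6c8 ⇒ r6c8=9.
Step 3. [r6c1∈{8}] r6c1 has the single candidate 8 ⇒ r6c1=8.
Step 4. [r4c3∈{4}] r4c3 is down to just 4. So r4c3=4.
Step 5. [r4c9∈{8}] nothing but 8 survives at r4c9, so r4c9=8.
Step 6. [r7c1∈{1,3,4}] 4 has one home in row 7: r7c1, so r7c1=4.
Step 7. [r2c5∈{6,8,9}] 9 has one home in row 2: r2c5, so r2c5=9.
Step 8. [r7c8∈{1}] nothing but 1 survives at r7c8. So r7c8=1.
Step 9. [r7c3∈{6}] r7c3 has the single candidate 6 ⇒ r7c3=6.
Step 10. [r3c9∈{4}] nothing but 4 survives at r3c9, so r3c9=4.
Step 11. [r9c8∈{8}] only 8 remains possible at r9c8. So r9c8=8.
Step 12. [r1c2∈{3,4,6,7}] in row 1, 4 fits only at r1c2, so r1c2=4.
Step 13. [r8c2∈{3,9}] r8c2 is the only open cell in row 8 admitting 9 ⇒ r8c2=9.
Step 14. [r3c2∈{3,6}] r3c2 is the only open cell in col 2 admitting 3, so r3c2=3.
Step 15. [r3c5∈{6,8}] in row 3, 6 fits only at r3c5. So r3c5=6.
Step 16. [r1c8∈{3,5,6}] r1c8 is the only open cell in row 1 admitting 6 ⇒ r1c8=6.
Step 17. [r9c2∈{7}] r9c2 has the single candidate 7 ⇒ r9c2=7.
Step 18. [r8c1∈{1,3}] col 1 places 3 nowhere but r8c1, so r8c1=3.
Step 19. [r2c8∈{2,5}] across col 8, 5 lands solely at r2c8 ⇒ r2c8=5.
Step 20. [r1c4∈{8}] r1c4's peers cover all but 8. So r1c4=8.
Step 21. [r9c1∈{1}] r9c1's peers cover all but 1. So r9c1=1.
Step 22. [r2c1∈{7}] r2c1 is down to just 7. So r2c1=7.
Step 23. [r5c7∈{7}] only 7 remains possible at r5c7, so r5c7=7.
Step 24. [r8c8∈{2}] r8c8's peers cover all but 2, so r8c8=2.
Step 25. [r4c2∈{2}] r4c2's peers cover all but 2, so r4c2=2.
Step 26. [r2c9∈{2}] only 2 remains possible at r2c9 ⇒ r2c9=2.
Step 27. [r2c2∈{6}] only 6 remains possible at r2c2, so r2c2=6.
Step 28. [r5c5∈{8}] only 8 remains possible at r5c5. So r5c5=8.
Step 29. [r8c4∈{1}] r8c4 is down to just 1, so r8c4=1.
Step 30. [r2c3∈{8}] only 8 remains possible at r2c3. So r2c3=8.
Step 31. [r1c1∈{5}] r1c1 has the single candidate 5. So r1c1=5.
Step 32. [r3c7∈{8}] nothing but 8 survives at r3c7, so r3c7=8.
Step 33. [r7c5∈{3}] only 3 remains possible at r7c5 ⇒ r7c5=3.
Step 34. [r5c9∈{1}] only 1 remains possible at r5c9, so r5c9=1.
Step 35. [r5c8∈{4}] only 4 remains possible at r5c8, so r5c8=4.
Step 36. [r4c8∈{3}] r4c8 has the single candidate 3. So r4c8=3.
Step 37. [r9c7∈{9}] r9c7's peers cover all but 9. So r9c7=9.
Step 38. [r1c7∈{3}] r1c7 is down to just 3. So r1c7=3.
Step 39. [r5c6∈{9}] r5c6's peers cover all but 9. So r5c6=9.
Step 40. [r9c5∈{5}] r9c5 has the single candidate 5. So r9c5=5.
Step 41. [r9c6∈{4}] r9c6 has the single candidate 4 ⇒ r9c6=4.
Step 42. [r5c4∈{2}] only 2 remains possible at r5c4 ⇒ r5c4=2.
Step 43. [r1c6∈{7}] r1c6's peers cover all but 7 ⇒ r1c6=7.
Step 44. [r9c4∈{6}] r9c4 has the single candidate 6. So r9c4=6.
Step 45. [r6c4∈{3}] r6c4 has the single candidate 3 ⇒ r6c4=3.

Answer: 5 4 1 8 2 7 3 6 9 / 7 6 8 4 9 3 1 5 2 / 2 3 9 5 6 1 8 7 4 / 9 2 4 7 1 5 6 3 8 / 6 5 3 2 8 9 7 4 1 / 8 1 7 3 4 6 2 9 5 / 4 8 6 9 3 2 5 1 7 / 3 9 5 1 7 8 4 2 6 / 1 7 2 6 5 4 9 8 3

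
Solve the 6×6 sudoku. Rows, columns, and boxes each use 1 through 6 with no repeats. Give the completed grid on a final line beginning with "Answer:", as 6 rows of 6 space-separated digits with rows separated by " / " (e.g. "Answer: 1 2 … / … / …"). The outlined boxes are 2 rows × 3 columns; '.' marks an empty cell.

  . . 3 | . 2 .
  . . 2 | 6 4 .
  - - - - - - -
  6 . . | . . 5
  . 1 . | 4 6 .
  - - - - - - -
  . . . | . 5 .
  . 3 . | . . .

Step 1. [r6c5∈{1}] r6c5 has the single candidate 1. So r6c5=1.
Step 2. [r6c4∈{2}] only 2 remains possible at r6c4 ⇒ r6c4=2.
Step 3. [r5c3∈{1,4,6}] in col 3, 1 fits only at r5c3 ⇒ r5c3=1.
Step 4. [r6c3∈{4,5,6}] across col 3, 6 lands solely at r6c3. So r6c3=6.
Step 5. [r6c1∈{4,5}] in row 6, 5 fits only at r6c1. So r6c1=5.
Step 6. [r1c6∈{1}] nothing but 1 survives at r1c6 ⇒ r1c6=1.
Step 7. [r3c2∈{2,4}] across row 3, 2 lands solely at r3c2 ⇒ r3c2=2.
Step 8. [r5c2∈{4}] r5c2's peers cover all but 4 ⇒ r5c2=4.
Step 9. [r3c5∈{3}] r3c5's peers cover all but 3. So r3c5=3.
Step 10. [r2c2∈{5}] r2c2 has the single candidate 5. So r2c2=5.
Step 11. [r5c4∈{3}] r5c4 has the single candidate 3. So r5c4=3.
Step 12. [r5c1∈{2}] nothing but 2 survives at r5c1. So r5c1=2.
Step 13. [r2c1∈{1}] r2c1 has the single candidate 1. So r2c1=1.
Step 14. [r2c6∈{3}] nothing but 3 survives at r2c6 ⇒ r2c6=3.
Step 15. [r1c4∈{5}] only 5 remains possible at r1c4. So r1c4=5.
Step 16. [r5c6∈{6}] r5c6 is down to just 6, so r5c6=6.
Step 17. [r1c1∈{4}] r1c1's peers cover all but 4, so r1c1=4.
Step 18. [r3c3∈{4}] r3c3 has the single candidate 4 ⇒ r3c3=4.
Step 19. [r1c2∈{6}] r1c2 is down to just 6. So r1c2=6.
Step 20. [r4c6∈{2}] r4c6's peers cover all but 2. So r4c6=2.
Step 21. [r4c1∈{3}] r4c1 has the single candidate 3, so r4c1=3.
Step 22. [r6c6∈{4}] r6c6 has the single candidate 4. So r6c6=4.
Step 23. [r4c3∈{5}] nothing but 5 survives at r4c3, so r4c3=5.
Step 24. [r3c4∈{1}] nothing but 1 survives at r3c4. So r3c4=1.

Answer: 4 6 3 5 2 1 / 1 5 2 6 4 3 / 6 2 4 1 3 5 / 3 1 5 4 6 2 / 2 4 1 3 5 6 / 5 3 6 2 1 4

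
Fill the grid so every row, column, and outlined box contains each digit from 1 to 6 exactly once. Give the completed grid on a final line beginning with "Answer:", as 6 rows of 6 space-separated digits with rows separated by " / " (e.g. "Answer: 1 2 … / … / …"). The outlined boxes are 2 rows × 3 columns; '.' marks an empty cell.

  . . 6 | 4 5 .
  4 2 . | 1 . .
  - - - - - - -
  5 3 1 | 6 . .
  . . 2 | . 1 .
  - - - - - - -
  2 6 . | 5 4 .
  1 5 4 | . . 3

Step 1. [r2c5∈{3,6}] 3 has one home in col 5: r2c5. So r2c5=3.
Step 2. [r3c5∈{2}] r3c5's peers cover all but 2. So r3c5=2.
Step 3. [r4c6∈{4,5}] across row 4, 5 lands solely at r4c6. So r4c6=5.
Step 4. [r4c4∈{3}] r4c4's peers cover all but 3. So r4c4=3.
Step 5. [r4c2∈{4}] r4c2's peers cover all but 4, so r4c2=4.
Step 6. [r5c3∈{3}] r5c3 is down to just 3. So r5c3=3.
Step 7. [r5c6∈{1}] only 1 remains possible at r5c6. So r5c6=1.
Step 8. [r2c6∈{6}] only 6 remains possible at r2c6, so r2c6=6.
Step 9. [r6c5∈{6}] only 6 remains possible at r6c5, so r6c5=6.
Step 10. [r1c6∈{2}] r1c6 has the single candidate 2. So r1c6=2.
Step 11. [r1c2∈{1}] only 1 remains possible at r1c2 ⇒ r1c2=1.
Step 12. [r6c4∈{2}] r6c4 has the single candidate 2. So r6c4=2.
Step 13. [r1c1∈{3}] r1c1 is down to just 3. So r1c1=3.
Step 14. [r3c6∈{4}] r3c6's peers cover all but 4, so r3c6=4.
Step 15. [r4c1∈{6}] nothing but 6 survives at r4c1 ⇒ r4c1=6.
Step 16. [r2c3∈{5}] nothing but 5 survives at r2c3 ⇒ r2c3=5.

Answer: 3 1 6 4 5 2 / 4 2 5 1 3 6 / 5 3 1 6 2 4 / 6 4 2 3 1 5 / 2 6 3 5 4 1 / 1 5 4 2 6 3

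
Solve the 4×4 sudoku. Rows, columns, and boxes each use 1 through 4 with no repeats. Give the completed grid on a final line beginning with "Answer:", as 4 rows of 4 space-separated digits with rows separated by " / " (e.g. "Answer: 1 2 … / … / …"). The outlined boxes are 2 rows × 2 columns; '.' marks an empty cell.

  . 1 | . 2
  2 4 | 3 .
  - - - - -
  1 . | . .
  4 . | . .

Step 1. [r4c3∈{1,2}] 1 has one home in col 3: r4c3. So r4c3=1.
Step 2. [r3c4∈{3,4}] col 4 places 4 nowhere but r3c4 ⇒ r3c4=4.
Step 3. [r3c2∈{2,3}] 3 has one home in row 3: r3c2. So r3c2=3.
Step 4. [r1c3∈{4}] r1c3 is down to just 4. So r1c3=4.
Step 5. [r1c1∈{3}] r1c1's peers cover all but 3, so r1c1=3.
Step 6. [r2c4∈{1}] nothing but 1 survives at r2c4, so r2c4=1.
Step 7. [r3c3∈{2}] only 2 remains possible at r3c3, so r3c3=2.
Step 8. [r4c2∈{2}] r4c2 is down to just 2 ⇒ r4c2=2.
Step 9. [r4c4∈{3}] nothing but 3 survives at r4c4. So r4c4=3.

Answer: 3 1 4 2 / 2 4 3 1 / 1 3 2 4 / 4 2 1 3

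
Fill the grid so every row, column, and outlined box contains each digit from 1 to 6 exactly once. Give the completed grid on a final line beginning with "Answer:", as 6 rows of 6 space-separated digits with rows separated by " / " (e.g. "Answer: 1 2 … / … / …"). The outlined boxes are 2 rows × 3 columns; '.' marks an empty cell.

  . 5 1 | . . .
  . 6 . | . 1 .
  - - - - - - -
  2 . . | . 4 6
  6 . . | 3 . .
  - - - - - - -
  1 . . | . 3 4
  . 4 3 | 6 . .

Step 1. [r2c3∈{2,4}] box 1 places 2 nowhere but r2c3 ⇒ r2c3=2.
Step 2. [r6c6∈{1,2,5}] across row 6, 1 lands solely at r6c6. So r6c6=1.
Step 3. [r6c5∈{2,5}] r6c5 is the only open cell in row 6 admitting 2, so r6c5=2.
Step 4. [r5c4∈{5}] nothing but 5 survives at r5c4. So r5c4=5.
Step 5. [r4c5∈{5}] r4c5 has the single candidate 5. So r4c5=5.
Step 6. [r1c4∈{2,4}] 2 has one home in col 4: r1c4, so r1c4=2.
Step 7. [r1c1∈{3,4}] across row 1, 4 lands solely at r1c1, so r1c1=4.
Step 8. [r4c2∈{1}] r4c2 has the single candidate 1, so r4c2=1.
Step 9. [r1c6∈{3}] nothing but 3 survives at r1c6, so r1c6=3.
Step 10. [r3c4∈{1}] nothing but 1 survives at r3c4 ⇒ r3c4=1.
Step 11. [r2c1∈{3}] r2c1 is down to just 3 ⇒ r2c1=3.
Step 12. [r1c5∈{6}] r1c5's peers cover all but 6 ⇒ r1c5=6.
Step 13. [r5c2∈{2}] nothing but 2 survives at r5c2. So r5c2=2.
Step 14. [r3c2∈{3}] r3c2 is down to just 3 ⇒ r3c2=3.
Step 15. [r6c1∈{5}] r6c1 has the single candidate 5. So r6c1=5.
Step 16. [r2c6∈{5}] r2c6 is down to just 5, so r2c6=5.
Step 17. [r4c3∈{4}] r4c3 has the single candidate 4, so r4c3=4.
Step 18. [r5c3∈{6}] only 6 remains possible at r5c3. So r5c3=6.
Step 19. [r4c6∈{2}] r4c6 is down to just 2, so r4c6=2.
Step 20. [r2c4∈{4}] r2c4 has the single candidate 4. So r2c4=4.
Step 21. [r3c3∈{5}] r3c3 is down to just 5 ⇒ r3c3=5.

Answer: 4 5 1 2 6 3 / 3 6 2 4 1 5 / 2 3 5 1 4 6 / 6 1 4 3 5 2 / 1 2 6 5 3 4 / 5 4 3 6 2 1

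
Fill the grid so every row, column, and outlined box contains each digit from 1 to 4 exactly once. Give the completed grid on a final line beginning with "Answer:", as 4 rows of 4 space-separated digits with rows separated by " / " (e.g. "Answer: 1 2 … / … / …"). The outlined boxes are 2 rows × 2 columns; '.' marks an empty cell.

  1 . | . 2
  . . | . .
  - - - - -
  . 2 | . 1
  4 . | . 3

Step 1. [r2c4∈{4}] only 4 remains possible at r2c4 ⇒ r2c4=4.
Step 2. [r2c2∈{3}] r2c2's peers cover all but 3, so r2c2=3.
Step 3. [r2c3∈{1}] r2c3 is down to just 1, so r2c3=1.
Step 4. [r1c3∈{3}] r1c3 is down to just 3 ⇒ r1c3=3.
Step 5. [r4c3∈{2}] only 2 remains possible at r4c3, so r4c3=2.
Step 6. [r1c2∈{4}] r1c2 is down to just 4 ⇒ r1c2=4.
Step 7. [r4c2∈{1}] only 1 remains possible at r4c2, so r4c2=1.
Step 8. [r2c1∈{2}] r2c1 has the single candidate 2, so r2c1=2.
Step 9. [r3c1∈{3}] only 3 remains possible at r3c1 ⇒ r3c1=3.
Step 10. [r3c3∈{4}] only 4 remains possible at r3c3, so r3c3=4.

Answer: 1 4 3 2 / 2 3 1 4 / 3 2 4 1 / 4 1 2 3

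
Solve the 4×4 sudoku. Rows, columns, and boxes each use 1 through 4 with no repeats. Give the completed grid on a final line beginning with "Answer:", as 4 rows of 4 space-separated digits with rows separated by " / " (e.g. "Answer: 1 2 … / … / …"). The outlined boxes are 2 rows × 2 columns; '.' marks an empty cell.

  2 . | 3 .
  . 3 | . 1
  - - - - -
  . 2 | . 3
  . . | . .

Step 1. [r2c1∈{4}] r2c1's peers cover all but 4. So r2c1=4.
Step 2. [r3c1∈{1}] r3c1's peers cover all but 1. So r3c1=1.
Step 3. [r3c3∈{4}] nothing but 4 survives at r3c3. So r3c3=4.
Step 4. [r4c4∈{2}] r4c4's peers cover all but 2 ⇒ r4c4=2.
Step 5. [r4c2∈{4}] r4c2 is down to just 4, so r4c2=4.
Step 6. [r2c3∈{2}] nothing but 2 survives at r2c3, so r2c3=2.
Step 7. [r4c1∈{3}] r4c1 has the single candidate 3 ⇒ r4c1=3.
Step 8. [r1c4∈{4}] only 4 remains possible at r1c4, so r1c4=4.
Step 9. [r1c2∈{1}] r1c2 has the single candidate 1, so r1c2=1.
Step 10. [r4c3∈{1}] r4c3 is down to just 1. So r4c3=1.

Answer: 2 1 3 4 / 4 3 2 1 / 1 2 4 3 / 3 4 1 2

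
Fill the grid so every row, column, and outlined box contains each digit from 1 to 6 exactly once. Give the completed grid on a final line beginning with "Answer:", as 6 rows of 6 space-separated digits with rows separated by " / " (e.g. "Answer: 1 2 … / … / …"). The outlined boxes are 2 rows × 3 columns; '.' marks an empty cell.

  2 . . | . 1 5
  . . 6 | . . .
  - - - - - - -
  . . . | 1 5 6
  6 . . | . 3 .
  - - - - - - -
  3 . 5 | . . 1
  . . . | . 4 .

Step 1. [r5c2∈{2,4,6}] 4 has one home in row 5: r5c2. So r5c2=4.
Step 2. [r1c2∈{3}] r1c2 has the single candidate 3, so r1c2=3.
Step 3. [r3c2∈{2}] only 2 remains possible at r3c2, so r3c2=2.
Step 4. [r1c3∈{4}] r1c3 is down to just 4. So r1c3=4.
Step 5. [r5c5∈{2,6}] col 5 places 6 nowhere but r5c5 ⇒ r5c5=6.
Step 6. [r5c4∈{2}] r5c4 is down to just 2. So r5c4=2.
Step 7. [r6c1∈{1}] r6c1 is down to just 1. So r6c1=1.
Step 8. [r6c6∈{3}] nothing but 3 survives at r6c6 ⇒ r6c6=3.
Step 9. [r4c2∈{1,5}] in row 4, 5 fits only at r4c2 ⇒ r4c2=5.
Step 10. [r4c6∈{2,4}] in row 4, 2 fits only at r4c6, so r4c6=2.
Step 11. [r2c4∈{3,4}] r2c4 is the only open cell in row 2 admitting 3. So r2c4=3.
Step 12. [r6c3∈{2}] r6c3 is down to just 2 ⇒ r6c3=2.
Step 13. [r4c3∈{1}] r4c3 has the single candidate 1. So r4c3=1.
Step 14. [r2c2∈{1}] r2c2 has the single candidate 1 ⇒ r2c2=1.
Step 15. [r2c6∈{4}] r2c6 is down to just 4. So r2c6=4.
Step 16. [r4c4∈{4}] only 4 remains possible at r4c4. So r4c4=4.
Step 17. [r1c4∈{6}] only 6 remains possible at r1c4, so r1c4=6.
Step 18. [r3c1∈{4}] nothing but 4 survives at r3c1. So r3c1=4.
Step 19. [r3c3∈{3}] nothing but 3 survives at r3c3. So r3c3=3.
Step 20. [r2c5∈{2}] r2c5's peers cover all but 2 ⇒ r2c5=2.
Step 21. [r6c4∈{5}] r6c4 is down to just 5, so r6c4=5.
Step 22. [r6c2∈{6}] r6c2 has the single candidate 6. So r6c2=6.
Step 23. [r2c1∈{5}] only 5 remains possible at r2c1 ⇒ r2c1=5.

Answer: 2 3 4 6 1 5 / 5 1 6 3 2 4 / 4 2 3 1 5 6 / 6 5 1 4 3 2 / 3 4 5 2 6 1 / 1 6 2 5 4 3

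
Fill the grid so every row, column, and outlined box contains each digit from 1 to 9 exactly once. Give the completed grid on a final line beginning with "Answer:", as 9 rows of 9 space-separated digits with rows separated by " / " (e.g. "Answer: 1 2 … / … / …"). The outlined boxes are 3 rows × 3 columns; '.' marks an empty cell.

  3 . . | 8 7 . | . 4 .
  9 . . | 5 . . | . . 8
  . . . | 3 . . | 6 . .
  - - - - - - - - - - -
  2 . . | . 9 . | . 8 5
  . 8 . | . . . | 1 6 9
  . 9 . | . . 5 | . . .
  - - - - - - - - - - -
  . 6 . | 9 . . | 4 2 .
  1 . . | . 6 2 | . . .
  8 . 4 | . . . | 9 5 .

Step 1. [r6c9∈{2,3,4,7}] in col 9, 4 fits only at r6c9 ⇒ r6c9=4.
Step 2. [r6c7∈{2,3,7}] 2 has one home in box 6: r6c7 ⇒ r6c7=2.
Step 3. [r7c5∈{1,3,5,8}] col 5 places 5 nowhere but r7c5 ⇒ r7c5=5.
Step 4. [r7c1∈{7}] r7c1 has the single candidate 7, so r7c1=7.
Step 5. [r7c3∈{3}] only 3 remains possible at r7c3. So r7c3=3.
Step 6. [r4c2∈{1,3,4,7}] across col 2, 3 lands solely at r4c2. So r4c2=3.
Step 7. [r4c7∈{7}] r4c7's peers cover all but 7, so r4c7=7.
Step 8. [r5c1∈{4,5}] in box 4, 4 fits only at r5c1. So r5c1=4.
Step 9. [r3c1∈{5}] only 5 remains possible at r3c1, so r3c1=5.
Step 10. [r7c9∈{1}] r7c9 has the single candidate 1 ⇒ r7c9=1.
Step 11. [r6c1∈{6}] r6c1 is down to just 6, so r6c1=6.
Step 12. [r4c3∈{1}] r4c3 is down to just 1 ⇒ r4c3=1.
Step 13. [r6c3∈{7}] r6c3's peers cover all but 7. So r6c3=7.
Step 14. [r6c8∈{3}] r6c8 is down to just 3 ⇒ r6c8=3.
Step 15. [r8c8∈{7}] r8c8's peers cover all but 7, so r8c8=7.
Step 16. [r2c8∈{1}] only 1 remains possible at r2c8 ⇒ r2c8=1.
Step 17. [r2c2∈{2,4,7}] in row 2, 7 fits only at r2c2 ⇒ r2c2=7.
Step 18. [r3c2∈{1,2,4}] in col 2, 4 fits only at r3c2. So r3c2=4.
Step 19. [r1c9∈{2}] r1c9 has the single candidate 2 ⇒ r1c9=2.
Step 20. [r1c6∈{1,6,9}] across row 1, 9 lands solely at r1c6 ⇒ r1c6=9.
Step 21. [r2c6∈{4,6}] in box 2, 6 fits only at r2c6. So r2c6=6.
Step 22. [r2c3∈{2}] only 2 remains possible at r2c3, so r2c3=2.
Step 23. [r3c6∈{1}] only 1 remains possible at r3c6 ⇒ r3c6=1.
Step 24. [r6c4∈{1}] r6c4 is down to just 1, so r6c4=1.
Step 25. [r5c4∈{2,7}] in col 4, 2 fits only at r5c4, so r5c4=2.
Step 26. [r5c5∈{3}] r5c5 has the single candidate 3. So r5c5=3.
Step 27. [r9c6∈{3,7}] in col 6, 3 fits only at r9c6. So r9c6=3.
Step 28. [r4c6∈{4}] nothing but 4 survives at r4c6, so r4c6=4.
Step 29. [r8c3∈{5,9}] r8c3 is the only open cell in row 8 admitting 9. So r8c3=9.
Step 30. [r8c7∈{3,8}] r8c7 is the only open cell in row 8 admitting 8. So r8c7=8.
Step 31. [r3c8∈{9}] only 9 remains possible at r3c8 ⇒ r3c8=9.
Step 32. [r8c9∈{3}] nothing but 3 survives at r8c9. So r8c9=3.
Step 33. [r6c5∈{8}] r6c5 is down to just 8. So r6c5=8.
Step 34. [r5c6∈{7}] only 7 remains possible at r5c6 ⇒ r5c6=7.
Step 35. [r7c6∈{8}] r7c6 has the single candidate 8 ⇒ r7c6=8.
Step 36. [r3c5∈{2}] only 2 remains possible at r3c5, so r3c5=2.
Step 37. [r5c3∈{5}] r5c3 is down to just 5. So r5c3=5.
Step 38. [r1c3∈{6}] nothing but 6 survives at r1c3 ⇒ r1c3=6.
Step 39. [r9c9∈{6}] r9c9 is down to just 6, so r9c9=6.
Step 40. [r4c4∈{6}] r4c4 has the single candidate 6. So r4c4=6.
Step 41. [r8c2∈{5}] r8c2's peers cover all but 5. So r8c2=5.
Step 42. [r1c2∈{1}] nothing but 1 survives at r1c2. So r1c2=1.
Step 43. [r1c7∈{5}] r1c7 has the single candidate 5, so r1c7=5.
Step 44. [r3c3∈{8}] r3c3 is down to just 8 ⇒ r3c3=8.
Step 45. [r9c4∈{7}] r9c4 is down to just 7 ⇒ r9c4=7.
Step 46. [r3c9∈{7}] r3c9 has the single candidate 7, so r3c9=7.
Step 47. [r9c5∈{1}] only 1 remains possible at r9c5, so r9c5=1.
Step 48. [r2c5∈{4}] r2c5's peers cover all but 4 ⇒ r2c5=4.
Step 49. [r9c2∈{2}] nothing but 2 survives at r9c2 ⇒ r9c2=2.
Step 50. [r8c4∈{4}] r8c4's peers cover all but 4. So r8c4=4.
Step 51. [r2c7∈{3}] r2c7's peers cover all but 3 ⇒ r2c7=3.

Answer: 3 1 6 8 7 9 5 4 2 / 9 7 2 5 4 6 3 1 8 / 5 4 8 3 2 1 6 9 7 / 2 3 1 6 9 4 7 8 5 / 4 8 5 2 3 7 1 6 9 / 6 9 7 1 8 5 2 3 4 / 7 6 3 9 5 8 4 2 1 / 1 5 9 4 6 2 8 7 3 / 8 2 4 7 1 3 9 5 6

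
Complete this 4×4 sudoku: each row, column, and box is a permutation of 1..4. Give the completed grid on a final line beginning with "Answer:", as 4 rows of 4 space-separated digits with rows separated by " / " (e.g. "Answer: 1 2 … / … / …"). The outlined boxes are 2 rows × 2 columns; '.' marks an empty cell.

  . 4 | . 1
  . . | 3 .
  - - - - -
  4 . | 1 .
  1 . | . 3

Step 1. [r1c3∈{2}] nothing but 2 survives at r1c3 ⇒ r1c3=2.
Step 2. [r4c2∈{2}] nothing but 2 survives at r4c2. So r4c2=2.
Step 3. [r4c3∈{4}] nothing but 4 survives at r4c3. So r4c3=4.
Step 4. [r3c4∈{2}] r3c4's peers cover all but 2, so r3c4=2.
Step 5. [r2c4∈{4}] r2c4 has the single candidate 4, so r2c4=4.
Step 6. [r2c2∈{1}] nothing but 1 survives at r2c2 ⇒ r2c2=1.
Step 7. [r2c1∈{2}] r2c1 has the single candidate 2, so r2c1=2.
Step 8. [r3c2∈{3}] r3c2 is down to just 3 ⇒ r3c2=3.
Step 9. [r1c1∈{3}] r1c1's peers cover all but 3. So r1c1=3.

Answer: 3 4 2 1 / 2 1 3 4 / 4 3 1 2 / 1 2 4 3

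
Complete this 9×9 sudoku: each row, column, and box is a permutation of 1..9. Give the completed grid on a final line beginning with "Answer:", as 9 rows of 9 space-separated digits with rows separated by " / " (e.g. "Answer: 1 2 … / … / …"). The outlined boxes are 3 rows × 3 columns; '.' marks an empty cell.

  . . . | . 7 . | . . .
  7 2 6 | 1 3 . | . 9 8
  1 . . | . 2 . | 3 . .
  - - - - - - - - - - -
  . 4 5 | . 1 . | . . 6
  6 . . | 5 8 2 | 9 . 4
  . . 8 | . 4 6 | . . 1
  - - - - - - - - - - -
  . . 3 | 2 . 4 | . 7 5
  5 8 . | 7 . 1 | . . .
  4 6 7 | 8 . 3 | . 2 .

Step 1. [r7c1∈{9}] nothing but 9 survives at r7c1. So r7c1=9.
Step 2. [r6c2∈{3,7,9}] across box 4, 9 lands solely at r6c2 ⇒ r6c2=9.
Step 3. [r2c7∈{4,5}] across row 2, 4 lands solely at r2c7 ⇒ r2c7=4.
Step 4. [r8c7∈{6}] nothing but 6 survives at r8c7. So r8c7=6.
Step 5. [r5c8∈{3}] only 3 remains possible at r5c8, so r5c8=3.
Step 6. [r3c6∈{5,8,9}] across row 3, 8 lands solely at r3c6, so r3c6=8.
Step 7. [r6c8∈{5}] nothing but 5 survives at r6c8. So r6c8=5.
Step 8. [r1c7∈{1,2,5}] across col 7, 5 lands solely at r1c7. So r1c7=5.
Step 9. [r1c6∈{9}] only 9 remains possible at r1c6. So r1c6=9.
Step 10. [r8c5∈{9}] nothing but 9 survives at r8c5 ⇒ r8c5=9.
Step 11. [r7c2∈{1}] nothing but 1 survives at r7c2 ⇒ r7c2=1.
Step 12. [r3c8∈{6}] only 6 remains possible at r3c8, so r3c8=6.
Step 13. [r1c3∈{4}] r1c3 is down to just 4 ⇒ r1c3=4.
Step 14. [r6c7∈{2,7}] 7 has one home in row 6: r6c7. So r6c7=7.
Step 15. [r6c4∈{3}] r6c4 has the single candidate 3. So r6c4=3.
Step 16. [r4c1∈{2,3}] 3 has one home in row 4: r4c1 ⇒ r4c1=3.
Step 17. [r4c7∈{2,8}] 2 has one home in row 4: r4c7. So r4c7=2.
Step 18. [r5c2∈{7}] r5c2 is down to just 7 ⇒ r5c2=7.
Step 19. [r1c4∈{6}] only 6 remains possible at r1c4. So r1c4=6.
Step 20. [r1c2∈{3}] r1c2 is down to just 3, so r1c2=3.
Step 21. [r2c6∈{5}] r2c6 has the single candidate 5, so r2c6=5.
Step 22. [r4c4∈{9}] only 9 remains possible at r4c4, so r4c4=9.
Step 23. [r5c3∈{1}] r5c3 is down to just 1. So r5c3=1.
Step 24. [r9c9∈{9}] r9c9 is down to just 9 ⇒ r9c9=9.
Step 25. [r1c1∈{8}] nothing but 8 survives at r1c1 ⇒ r1c1=8.
Step 26. [r3c9∈{7}] nothing but 7 survives at r3c9. So r3c9=7.
Step 27. [r1c8∈{1}] only 1 remains possible at r1c8. So r1c8=1.
Step 28. [r7c7∈{8}] only 8 remains possible at r7c7 ⇒ r7c7=8.
Step 29. [r3c4∈{4}] nothing but 4 survives at r3c4. So r3c4=4.
Step 30. [r1c9∈{2}] r1c9 is down to just 2, so r1c9=2.
Step 31. [r4c6∈{7}] r4c6 has the single candidate 7, so r4c6=7.
Step 32. [r3c3∈{9}] nothing but 9 survives at r3c3 ⇒ r3c3=9.
Step 33. [r8c9∈{3}] r8c9 has the single candidate 3 ⇒ r8c9=3.
Step 34. [r6c1∈{2}] nothing but 2 survives at r6c1 ⇒ r6c1=2.
Step 35. [r7c5∈{6}] r7c5 has the single candidate 6, so r7c5=6.
Step 36. [r9c7∈{1}] r9c7 is down to just 1 ⇒ r9c7=1.
Step 37. [r9c5∈{5}] r9c5's peers cover all but 5, so r9c5=5.
Step 38. [r3c2∈{5}] r3c2's peers cover all but 5. So r3c2=5.
Step 39. [r4c8∈{8}] r4c8 is down to just 8. So r4c8=8.
Step 40. [r8c3∈{2}] r8c3 is down to just 2, so r8c3=2.
Step 41. [r8c8∈{4}] only 4 remains possible at r8c8 ⇒ r8c8=4.

Answer: 8 3 4 6 7 9 5 1 2 / 7 2 6 1 3 5 4 9 8 / 1 5 9 4 2 8 3 6 7 / 3 4 5 9 1 7 2 8 6 / 6 7 1 5 8 2 9 3 4 / 2 9 8 3 4 6 7 5 1 / 9 1 3 2 6 4 8 7 5 / 5 8 2 7 9 1 6 4 3 / 4 6 7 8 5 3 1 2 9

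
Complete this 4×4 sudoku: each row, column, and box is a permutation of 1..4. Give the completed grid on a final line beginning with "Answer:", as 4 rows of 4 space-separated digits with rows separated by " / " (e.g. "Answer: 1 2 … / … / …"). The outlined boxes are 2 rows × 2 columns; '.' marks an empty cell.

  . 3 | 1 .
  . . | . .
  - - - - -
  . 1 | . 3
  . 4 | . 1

Step 1. [r2c2∈{2}] r2c2 has the single candidate 2 ⇒ r2c2=2.
Step 2. [r2c4∈{4}] r2c4's peers cover all but 4, so r2c4=4.
Step 3. [r3c1∈{2}] r3c1 has the single candidate 2. So r3c1=2.
Step 4. [r2c3∈{3}] only 3 remains possible at r2c3. So r2c3=3.
Step 5. [r2c1∈{1}] r2c1's peers cover all but 1. So r2c1=1.
Step 6. [r1c1∈{4}] r1c1 has the single candidate 4. So r1c1=4.
Step 7. [r4c1∈{3}] r4c1 has the single candidate 3, so r4c1=3.
Step 8. [r4c3∈{2}] r4c3's peers cover all but 2 ⇒ r4c3=2.
Step 9. [r1c4∈{2}] r1c4's peers cover all but 2. So r1c4=2.
Step 10. [r3c3∈{4}] nothing but 4 survives at r3c3, so r3c3=4.

Answer: 4 3 1 2 / 1 2 3 4 / 2 1 4 3 / 3 4 2 1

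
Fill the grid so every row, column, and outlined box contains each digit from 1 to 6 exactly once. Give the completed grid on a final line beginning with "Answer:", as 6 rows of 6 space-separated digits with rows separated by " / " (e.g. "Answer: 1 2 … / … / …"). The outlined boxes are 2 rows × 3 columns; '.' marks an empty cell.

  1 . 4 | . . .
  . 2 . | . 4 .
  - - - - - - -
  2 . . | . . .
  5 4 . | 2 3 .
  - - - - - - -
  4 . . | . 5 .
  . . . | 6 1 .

Step 1. [r5c4∈{3}] nothing but 3 survives at r5c4 ⇒ r5c4=3.
Step 2. [r1c4∈{5}] only 5 remains possible at r1c4 ⇒ r1c4=5.
Step 3. [r3c5∈{6}] r3c5's peers cover all but 6 ⇒ r3c5=6.
Step 4. [r2c1∈{3,6}] across col 1, 6 lands solely at r2c1. So r2c1=6.
Step 5. [r4c6∈{1}] only 1 remains possible at r4c6, so r4c6=1.
Step 6. [r1c2∈{3}] r1c2 has the single candidate 3. So r1c2=3.
Step 7. [r5c6∈{2}] r5c6's peers cover all but 2. So r5c6=2.
Step 8. [r5c2∈{1,6}] in col 2, 6 fits only at r5c2 ⇒ r5c2=6.
Step 9. [r6c3∈{2,3,5}] row 6 places 2 nowhere but r6c3 ⇒ r6c3=2.
Step 10. [r6c6∈{4}] only 4 remains possible at r6c6 ⇒ r6c6=4.
Step 11. [r3c3∈{1,3}] row 3 places 3 nowhere but r3c3, so r3c3=3.
Step 12. [r4c3∈{6}] nothing but 6 survives at r4c3. So r4c3=6.
Step 13. [r3c4∈{4}] nothing but 4 survives at r3c4. So r3c4=4.
Step 14. [r3c6∈{5}] r3c6 has the single candidate 5, so r3c6=5.
Step 15. [r6c2∈{5}] r6c2's peers cover all but 5 ⇒ r6c2=5.
Step 16. [r2c4∈{1}] r2c4 has the single candidate 1, so r2c4=1.
Step 17. [r6c1∈{3}] r6c1 is down to just 3. So r6c1=3.
Step 18. [r2c3∈{5}] r2c3's peers cover all but 5 ⇒ r2c3=5.
Step 19. [r5c3∈{1}] r5c3's peers cover all but 1 ⇒ r5c3=1.
Step 20. [r1c6∈{6}] r1c6's peers cover all but 6 ⇒ r1c6=6.
Step 21. [r3c2∈{1}] r3c2 is down to just 1 ⇒ r3c2=1.
Step 22. [r1c5∈{2}] r1c5's peers cover all but 2, so r1c5=2.
Step 23. [r2c6∈{3}] nothing but 3 survives at r2c6, so r2c6=3.

Answer: 1 3 4 5 2 6 / 6 2 5 1 4 3 / 2 1 3 4 6 5 / 5 4 6 2 3 1 / 4 6 1 3 5 2 / 3 5 2 6 1 4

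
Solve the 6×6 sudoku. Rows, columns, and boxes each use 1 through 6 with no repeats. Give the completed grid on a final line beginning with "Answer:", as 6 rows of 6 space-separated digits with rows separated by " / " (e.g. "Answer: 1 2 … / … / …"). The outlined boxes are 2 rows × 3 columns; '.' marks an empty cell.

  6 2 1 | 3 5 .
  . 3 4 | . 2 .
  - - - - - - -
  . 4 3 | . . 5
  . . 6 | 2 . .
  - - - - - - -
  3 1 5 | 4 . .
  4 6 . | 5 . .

Step 1. [r4c5∈{1,3,4}] across col 5, 4 lands solely at r4c5. So r4c5=4.
Step 2. [r5c5∈{6}] nothing but 6 survives at r5c5. So r5c5=6.
Step 3. [r3c5∈{1}] nothing but 1 survives at r3c5, so r3c5=1.
Step 4. [r6c6∈{1,2,3}] 1 has one home in row 6: r6c6 ⇒ r6c6=1.
Step 5. [r4c2∈{5}] r4c2 has the single candidate 5 ⇒ r4c2=5.
Step 6. [r2c6∈{6}] only 6 remains possible at r2c6. So r2c6=6.
Step 7. [r1c6∈{4}] only 4 remains possible at r1c6. So r1c6=4.
Step 8. [r4c6∈{3}] nothing but 3 survives at r4c6 ⇒ r4c6=3.
Step 9. [r5c6∈{2}] r5c6 is down to just 2, so r5c6=2.
Step 10. [r6c5∈{3}] r6c5 has the single candidate 3. So r6c5=3.
Step 11. [r6c3∈{2}] r6c3's peers cover all but 2 ⇒ r6c3=2.
Step 12. [r2c4∈{1}] r2c4 is down to just 1 ⇒ r2c4=1.
Step 13. [r3c1∈{2}] r3c1's peers cover all but 2 ⇒ r3c1=2.
Step 14. [r4c1∈{1}] r4c1 is down to just 1, so r4c1=1.
Step 15. [r2c1∈{5}] r2c1 is down to just 5, so r2c1=5.
Step 16. [r3c4∈{6}] r3c4 has the single candidate 6. So r3c4=6.

Answer: 6 2 1 3 5 4 / 5 3 4 1 2 6 / 2 4 3 6 1 5 / 1 5 6 2 4 3 / 3 1 5 4 6 2 / 4 6 2 5 3 1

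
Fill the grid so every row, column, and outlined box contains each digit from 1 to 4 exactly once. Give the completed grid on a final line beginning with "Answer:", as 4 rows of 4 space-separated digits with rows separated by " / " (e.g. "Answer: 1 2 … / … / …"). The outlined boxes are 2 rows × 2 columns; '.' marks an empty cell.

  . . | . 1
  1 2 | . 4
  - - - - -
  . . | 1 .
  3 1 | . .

Step 1. [r4c4∈{2}] r4c4 is down to just 2. So r4c4=2.
Step 2. [r1c1∈{4}] r1c1 has the single candidate 4. So r1c1=4.
Step 3. [r1c3∈{2,3}] in row 1, 2 fits only at r1c3. So r1c3=2.
Step 4. [r2c3∈{3}] r2c3's peers cover all but 3 ⇒ r2c3=3.
Step 5. [r3c4∈{3}] nothing but 3 survives at r3c4, so r3c4=3.
Step 6. [r1c2∈{3}] only 3 remains possible at r1c2 ⇒ r1c2=3.
Step 7. [r3c2∈{4}] r3c2 is down to just 4 ⇒ r3c2=4.
Step 8. [r4c3∈{4}] r4c3's peers cover all but 4. So r4c3=4.
Step 9. [r3c1∈{2}] r3c1's peers cover all but 2, so r3c1=2.

Answer: 4 3 2 1 / 1 2 3 4 / 2 4 1 3 / 3 1 4 2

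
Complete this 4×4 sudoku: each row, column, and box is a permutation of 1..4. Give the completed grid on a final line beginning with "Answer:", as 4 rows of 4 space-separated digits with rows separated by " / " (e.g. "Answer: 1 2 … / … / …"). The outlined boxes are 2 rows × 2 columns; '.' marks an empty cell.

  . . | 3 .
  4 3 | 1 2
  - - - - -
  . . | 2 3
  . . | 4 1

Step 1. [r3c1∈{1}] only 1 remains possible at r3c1 ⇒ r3c1=1.
Step 2. [r4c2∈{2}] only 2 remains possible at r4c2, so r4c2=2.
Step 3. [r1c4∈{4}] r1c4's peers cover all but 4 ⇒ r1c4=4.
Step 4. [r1c2∈{1}] r1c2 is down to just 1. So r1c2=1.
Step 5. [r3c2∈{4}] only 4 remains possible at r3c2, so r3c2=4.
Step 6. [r4c1∈{3}] nothing but 3 survives at r4c1 ⇒ r4c1=3.
Step 7. [r1c1∈{2}] r1c1 has the single candidate 2, so r1c1=2.

Answer: 2 1 3 4 / 4 3 1 2 / 1 4 2 3 / 3 2 4 1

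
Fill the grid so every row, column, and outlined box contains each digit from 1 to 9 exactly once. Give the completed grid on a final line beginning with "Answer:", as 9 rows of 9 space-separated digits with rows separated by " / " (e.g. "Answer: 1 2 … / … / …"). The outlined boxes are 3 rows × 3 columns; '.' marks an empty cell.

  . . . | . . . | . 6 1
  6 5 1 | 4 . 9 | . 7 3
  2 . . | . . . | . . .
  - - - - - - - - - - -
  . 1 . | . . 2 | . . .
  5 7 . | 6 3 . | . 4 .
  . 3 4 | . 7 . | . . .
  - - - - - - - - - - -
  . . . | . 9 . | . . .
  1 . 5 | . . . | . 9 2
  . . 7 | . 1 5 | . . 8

Step 1. [r5c9∈{9}] r5c9's peers cover all but 9, so r5c9=9.
Step 2. [r9c8∈{3}] r9c8 has the single candidate 3. So r9c8=3.
Step 3. [r1c1∈{3,4,7,8,9}] r1c1 is the only open cell in col 1 admitting 7, so r1c1=7.
Step 4. [r6c8∈{1,2,5,8}] in col 8, 2 fits only at r6c8. So r6c8=2.
Step 5. [r4c3∈{6,8,9}] 6 has one home in box 4: r4c3. So r4c3=6.
Step 6. [r7c1∈{3,4,8}] across col 1, 3 lands solely at r7c1 ⇒ r7c1=3.
Step 7. [r9c1∈{4,9}] col 1 places 4 nowhere but r9c1, so r9c1=4.
Step 8. [r9c7∈{6}] r9c7 has the single candidate 6, so r9c7=6.
Step 9. [r4c7∈{3,5,7,8}] 3 has one home in row 4: r4c7. So r4c7=3.
Step 10. [r9c4∈{2}] r9c4 is down to just 2 ⇒ r9c4=2.
Step 11. [r7c2∈{2,6,8}] in col 2, 2 fits only at r7c2 ⇒ r7c2=2.
Step 12. [r7c3∈{8}] r7c3 has the single candidate 8. So r7c3=8.
Step 13. [r7c4∈{7}] r7c4's peers cover all but 7 ⇒ r7c4=7.
Step 14. [r7c6∈{4,6}] in row 7, 6 fits only at r7c6, so r7c6=6.
Step 15. [r8c6∈{3,4,8}] across col 6, 4 lands solely at r8c6. So r8c6=4.
Step 16. [r8c5∈{8}] r8c5's peers cover all but 8. So r8c5=8.
Step 17. [r2c7∈{2,8}] row 2 places 8 nowhere but r2c7 ⇒ r2c7=8.
Step 18. [r3c8∈{5}] r3c8 is down to just 5. So r3c8=5.
Step 19. [r5c6∈{1,8}] row 5 places 8 nowhere but r5c6, so r5c6=8.
Step 20. [r3c9∈{4}] r3c9 has the single candidate 4, so r3c9=4.
Step 21. [r1c6∈{3}] nothing but 3 survives at r1c6 ⇒ r1c6=3.
Step 22. [r1c3∈{9}] r1c3 is down to just 9, so r1c3=9.
Step 23. [r7c9∈{5}] r7c9 is down to just 5. So r7c9=5.
Step 24. [r6c6∈{1}] nothing but 1 survives at r6c6. So r6c6=1.
Step 25. [r6c1∈{8,9}] in row 6, 8 fits only at r6c1 ⇒ r6c1=8.
Step 26. [r6c4∈{5,9}] row 6 places 9 nowhere but r6c4 ⇒ r6c4=9.
Step 27. [r4c4∈{5}] r4c4 has the single candidate 5 ⇒ r4c4=5.
Step 28. [r1c4∈{8}] r1c4's peers cover all but 8 ⇒ r1c4=8.
Step 29. [r1c5∈{2,5}] r1c5 is the only open cell in row 1 admitting 5, so r1c5=5.
Step 30. [r7c7∈{1,4}] r7c7 is the only open cell in row 7 admitting 4 ⇒ r7c7=4.
Step 31. [r3c4∈{1}] r3c4 has the single candidate 1 ⇒ r3c4=1.
Step 32. [r3c2∈{8}] nothing but 8 survives at r3c2 ⇒ r3c2=8.
Step 33. [r1c2∈{4}] r1c2 is down to just 4, so r1c2=4.
Step 34. [r4c1∈{9}] nothing but 9 survives at r4c1. So r4c1=9.
Step 35. [r8c2∈{6}] nothing but 6 survives at r8c2, so r8c2=6.
Step 36. [r3c5∈{6}] only 6 remains possible at r3c5 ⇒ r3c5=6.
Step 37. [r8c7∈{7}] r8c7's peers cover all but 7, so r8c7=7.
Step 38. [r3c7∈{9}] r3c7 has the single candidate 9. So r3c7=9.
Step 39. [r7c8∈{1}] r7c8 is down to just 1 ⇒ r7c8=1.
Step 40. [r5c7∈{1}] only 1 remains possible at r5c7 ⇒ r5c7=1.
Step 41. [r6c9∈{6}] r6c9 has the single candidate 6, so r6c9=6.
Step 42. [r5c3∈{2}] only 2 remains possible at r5c3. So r5c3=2.
Step 43. [r4c8∈{8}] nothing but 8 survives at r4c8. So r4c8=8.
Step 44. [r4c5∈{4}] r4c5 is down to just 4. So r4c5=4.
Step 45. [r8c4∈{3}] r8c4 is down to just 3. So r8c4=3.
Step 46. [r2c5∈{2}] r2c5 is down to just 2, so r2c5=2.
Step 47. [r9c2∈{9}] r9c2's peers cover all but 9, so r9c2=9.
Step 48. [r3c6∈{7}] r3c6 has the single candidate 7. So r3c6=7.
Step 49. [r4c9∈{7}] nothing but 7 survives at r4c9 ⇒ r4c9=7.
Step 50. [r1c7∈{2}] r1c7 is down to just 2. So r1c7=2.
Step 51. [r3c3∈{3}] r3c3 has the single candidate 3 ⇒ r3c3=3.
Step 52. [r6c7∈{5}] r6c7 has the single candidate 5. So r6c7=5.

Answer: 7 4 9 8 5 3 2 6 1 / 6 5 1 4 2 9 8 7 3 / 2 8 3 1 6 7 9 5 4 / 9 1 6 5 4 2 3 8 7 / 5 7 2 6 3 8 1 4 9 / 8 3 4 9 7 1 5 2 6 / 3 2 8 7 9 6 4 1 5 / 1 6 5 3 8 4 7 9 2 / 4 9 7 2 1 5 6 3 8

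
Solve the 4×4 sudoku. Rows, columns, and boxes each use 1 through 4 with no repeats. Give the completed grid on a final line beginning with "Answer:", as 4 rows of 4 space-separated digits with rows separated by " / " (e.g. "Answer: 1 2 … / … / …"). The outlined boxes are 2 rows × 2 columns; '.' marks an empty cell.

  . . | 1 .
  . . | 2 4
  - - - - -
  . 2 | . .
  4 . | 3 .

Step 1. [r3c1∈{1,3}] across row 3, 3 lands solely at r3c1 ⇒ r3c1=3.
Step 2. [r2c2∈{1,3}] in row 2, 3 fits only at r2c2. So r2c2=3.
Step 3. [r4c4∈{1,2}] 2 has one home in row 4: r4c4. So r4c4=2.
Step 4. [r4c2∈{1}] r4c2's peers cover all but 1. So r4c2=1.
Step 5. [r1c4∈{3}] r1c4's peers cover all but 3 ⇒ r1c4=3.
Step 6. [r3c4∈{1}] r3c4 is down to just 1 ⇒ r3c4=1.
Step 7. [r1c1∈{2}] nothing but 2 survives at r1c1. So r1c1=2.
Step 8. [r2c1∈{1}] only 1 remains possible at r2c1 ⇒ r2c1=1.
Step 9. [r1c2∈{4}] r1c2 has the single candidate 4, so r1c2=4.
Step 10. [r3c3∈{4}] only 4 remains possible at r3c3, so r3c3=4.

Answer: 2 4 1 3 / 1 3 2 4 / 3 2 4 1 / 4 1 3 2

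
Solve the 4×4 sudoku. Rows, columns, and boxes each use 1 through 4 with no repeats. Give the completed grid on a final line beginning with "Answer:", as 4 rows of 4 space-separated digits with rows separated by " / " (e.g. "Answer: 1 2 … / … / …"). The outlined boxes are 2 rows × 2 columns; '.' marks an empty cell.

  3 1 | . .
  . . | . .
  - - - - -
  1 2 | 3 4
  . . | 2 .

Step 1. [r2c2∈{4}] only 4 remains possible at r2c2, so r2c2=4.
Step 2. [r2c4∈{1,2,3}] 3 has one home in row 2: r2c4, so r2c4=3.
Step 3. [r1c4∈{2}] only 2 remains possible at r1c4. So r1c4=2.
Step 4. [r4c1∈{4}] r4c1 is down to just 4, so r4c1=4.
Step 5. [r4c4∈{1}] r4c4 has the single candidate 1. So r4c4=1.
Step 6. [r2c1∈{2}] nothing but 2 survives at r2c1 ⇒ r2c1=2.
Step 7. [r2c3∈{1}] only 1 remains possible at r2c3 ⇒ r2c3=1.
Step 8. [r1c3∈{4}] r1c3's peers cover all but 4, so r1c3=4.
Step 9. [r4c2∈{3}] r4c2's peers cover all but 3 ⇒ r4c2=3.

Answer: 3 1 4 2 / 2 4 1 3 / 1 2 3 4 / 4 3 2 1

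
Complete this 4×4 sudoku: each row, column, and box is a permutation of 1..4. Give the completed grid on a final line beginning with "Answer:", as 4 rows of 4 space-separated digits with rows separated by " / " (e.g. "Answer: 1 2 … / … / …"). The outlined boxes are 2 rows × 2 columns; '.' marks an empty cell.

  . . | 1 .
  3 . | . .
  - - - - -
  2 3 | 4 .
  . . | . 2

Step 1. [r1c1∈{4}] r1c1 is down to just 4. So r1c1=4.
Step 2. [r2c2∈{1,2}] across row 2, 1 lands solely at r2c2 ⇒ r2c2=1.
Step 3. [r4c1∈{1}] r4c1 is down to just 1 ⇒ r4c1=1.
Step 4. [r2c4∈{4}] r2c4's peers cover all but 4, so r2c4=4.
Step 5. [r1c4∈{3}] r1c4's peers cover all but 3, so r1c4=3.
Step 6. [r1c2∈{2}] nothing but 2 survives at r1c2. So r1c2=2.
Step 7. [r4c3∈{3}] nothing but 3 survives at r4c3 ⇒ r4c3=3.
Step 8. [r2c3∈{2}] r2c3 has the single candidate 2, so r2c3=2.
Step 9. [r3c4∈{1}] only 1 remains possible at r3c4, so r3c4=1.
Step 10. [r4c2∈{4}] only 4 remains possible at r4c2, so r4c2=4.

Answer: 4 2 1 3 / 3 1 2 4 / 2 3 4 1 / 1 4 3 2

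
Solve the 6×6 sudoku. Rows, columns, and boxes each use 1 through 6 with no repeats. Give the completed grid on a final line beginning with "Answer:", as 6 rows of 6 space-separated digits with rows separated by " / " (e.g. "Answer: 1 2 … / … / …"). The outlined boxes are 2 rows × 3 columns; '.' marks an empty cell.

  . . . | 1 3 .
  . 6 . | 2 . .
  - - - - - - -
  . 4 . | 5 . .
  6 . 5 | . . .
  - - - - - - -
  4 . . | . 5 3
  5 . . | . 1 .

Step 1. [r6c6∈{2,4,6}] 2 has one home in box 6: r6c6, so r6c6=2.
Step 2. [r2c5∈{4}] r2c5 has the single candidate 4. So r2c5=4.
Step 3. [r1c1∈{2}] r1c1's peers cover all but 2. So r1c1=2.
Step 4. [r1c6∈{5,6}] 6 has one home in row 1: r1c6, so r1c6=6.
Step 5. [r3c6∈{1}] r3c6's peers cover all but 1, so r3c6=1.
Step 6. [r3c1∈{3}] r3c1 is down to just 3, so r3c1=3.
Step 7. [r3c3∈{2}] nothing but 2 survives at r3c3 ⇒ r3c3=2.
Step 8. [r6c4∈{4,6}] 4 has one home in row 6: r6c4. So r6c4=4.
Step 9. [r6c3∈{3,6}] across row 6, 6 lands solely at r6c3, so r6c3=6.
Step 10. [r5c3∈{1}] nothing but 1 survives at r5c3. So r5c3=1.
Step 11. [r2c1∈{1}] r2c1 has the single candidate 1, so r2c1=1.
Step 12. [r4c2∈{1}] r4c2's peers cover all but 1 ⇒ r4c2=1.
Step 13. [r2c3∈{3}] r2c3's peers cover all but 3, so r2c3=3.
Step 14. [r5c4∈{6}] r5c4's peers cover all but 6, so r5c4=6.
Step 15. [r4c5∈{2}] r4c5's peers cover all but 2 ⇒ r4c5=2.
Step 16. [r5c2∈{2}] r5c2 is down to just 2, so r5c2=2.
Step 17. [r1c2∈{5}] nothing but 5 survives at r1c2 ⇒ r1c2=5.
Step 18. [r2c6∈{5}] nothing but 5 survives at r2c6, so r2c6=5.
Step 19. [r4c4∈{3}] r4c4 is down to just 3, so r4c4=3.
Step 20. [r6c2∈{3}] r6c2 is down to just 3, so r6c2=3.
Step 21. [r3c5∈{6}] r3c5 is down to just 6, so r3c5=6.
Step 22. [r1c3∈{4}] r1c3 is down to just 4, so r1c3=4.
Step 23. [r4c6∈{4}] r4c6's peers cover all but 4 ⇒ r4c6=4.

Answer: 2 5 4 1 3 6 / 1 6 3 2 4 5 / 3 4 2 5 6 1 / 6 1 5 3 2 4 / 4 2 1 6 5 3 / 5 3 6 4 1 2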